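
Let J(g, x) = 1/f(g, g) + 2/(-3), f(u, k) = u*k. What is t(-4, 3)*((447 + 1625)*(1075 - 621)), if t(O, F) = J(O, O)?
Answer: -1704997/3 ≈ -5.6833e+5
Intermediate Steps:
f(u, k) = k*u
J(g, x) = -⅔ + g⁻² (J(g, x) = 1/(g*g) + 2/(-3) = 1/g² + 2*(-⅓) = 1/g² - ⅔ = g⁻² - ⅔ = -⅔ + g⁻²)
t(O, F) = -⅔ + O⁻²
t(-4, 3)*((447 + 1625)*(1075 - 621)) = (-⅔ + (-4)⁻²)*((447 + 1625)*(1075 - 621)) = (-⅔ + 1/16)*(2072*454) = -29/48*940688 = -1704997/3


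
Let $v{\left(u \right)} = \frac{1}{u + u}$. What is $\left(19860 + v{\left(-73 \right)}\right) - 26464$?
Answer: $- \frac{964185}{146} \approx -6604.0$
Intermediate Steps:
$v{\left(u \right)} = \frac{1}{2 u}$
$\left(19860 + v{\left(-73 \right)}\right) - 26464 = \left(19860 + \frac{1}{2 \left(-73\right)}\right) - 26464 = \left(19860 + \frac{1}{2} \left(- \frac{1}{73}\right)\right) - 26464 = \left(19860 - \frac{1}{146}\right) - 26464 = \frac{2899559}{146} - 26464 = - \frac{964185}{146}$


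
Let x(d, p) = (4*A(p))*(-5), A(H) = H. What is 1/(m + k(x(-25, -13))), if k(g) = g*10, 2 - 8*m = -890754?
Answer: 2/227889 ≈ 8.7762e-6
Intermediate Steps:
x(d, p) = -20*p (x(d, p) = (4*p)*(-5) = -20*p)
m = 222689/2 (m = ¼ - ⅛*(-890754) = ¼ + 445377/4 = 222689/2 ≈ 1.1134e+5)
k(g) = 10*g
1/(m + k(x(-25, -13))) = 1/(222689/2 + 10*(-20*(-13))) = 1/(222689/2 + 10*260) = 1/(222689/2 + 2600) = 1/(227889/2) = 2/227889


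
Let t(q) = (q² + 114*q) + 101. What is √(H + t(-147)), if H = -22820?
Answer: 2*I*√4467 ≈ 133.67*I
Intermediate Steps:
t(q) = 101 + q² + 114*q
√(H + t(-147)) = √(-22820 + (101 + (-147)² + 114*(-147))) = √(-22820 + (101 + 21609 - 16758)) = √(-22820 + 4952) = √(-17868) = 2*I*√4467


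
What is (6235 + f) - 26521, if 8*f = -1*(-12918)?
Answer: -74685/4 ≈ -18671.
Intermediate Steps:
f = 6459/4 (f = (-1*(-12918))/8 = (⅛)*12918 = 6459/4 ≈ 1614.8)
(6235 + f) - 26521 = (6235 + 6459/4) - 26521 = 31399/4 - 26521 = -74685/4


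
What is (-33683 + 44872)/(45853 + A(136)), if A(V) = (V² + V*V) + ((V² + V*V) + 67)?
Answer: 11189/119904 ≈ 0.093316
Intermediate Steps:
A(V) = 67 + 4*V² (A(V) = (V² + V²) + ((V² + V²) + 67) = 2*V² + (2*V² + 67) = 2*V² + (67 + 2*V²) = 67 + 4*V²)
(-33683 + 44872)/(45853 + A(136)) = (-33683 + 44872)/(45853 + (67 + 4*136²)) = 11189/(45853 + (67 + 4*18496)) = 11189/(45853 + (67 + 73984)) = 11189/(45853 + 74051) = 11189/119904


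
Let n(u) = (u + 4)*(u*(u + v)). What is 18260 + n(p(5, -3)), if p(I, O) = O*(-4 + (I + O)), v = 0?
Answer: 18620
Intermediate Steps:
p(I, O) = O*(-4 + I + O)
n(u) = u²*(4 + u) (n(u) = (u + 4)*(u*(u + 0)) = (4 + u)*(u*u) = (4 + u)*u² = u²*(4 + u))
18260 + n(p(5, -3)) = 18260 + (-3*(-4 + 5 - 3))²*(4 - 3*(-4 + 5 - 3)) = 18260 + (-3*(-2))²*(4 - 3*(-2)) = 18260 + 6²*(4 + 6) = 18260 + 36*10 = 18260 + 360 = 18620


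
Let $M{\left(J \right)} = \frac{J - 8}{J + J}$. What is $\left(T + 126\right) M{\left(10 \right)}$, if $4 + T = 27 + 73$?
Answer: $\frac{111}{5} \approx 22.2$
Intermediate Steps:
$M{\left(J \right)} = \frac{-8 + J}{2 J}$
$T = 96$ ($T = -4 + \left(27 + 73\right) = -4 + 100 = 96$)
$\left(T + 126\right) M{\left(10 \right)} = \left(96 + 126\right) \frac{-8 + 10}{2 \cdot 10} = 222 \cdot \frac{1}{2} \cdot \frac{1}{10} \cdot 2 = 222 \cdot \frac{1}{10} = \frac{111}{5}$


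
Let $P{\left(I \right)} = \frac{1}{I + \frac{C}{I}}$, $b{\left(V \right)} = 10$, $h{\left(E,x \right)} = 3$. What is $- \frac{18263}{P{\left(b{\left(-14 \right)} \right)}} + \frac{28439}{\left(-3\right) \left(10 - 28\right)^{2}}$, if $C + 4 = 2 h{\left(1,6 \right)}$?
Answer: $- \frac{905475631}{4860} \approx -1.8631 \cdot 10^{5}$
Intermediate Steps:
$C = 2$ ($C = -4 + 2 \cdot 3 = -4 + 6 = 2$)
$P{\left(I \right)} = \frac{1}{I + \frac{2}{I}}$
$- \frac{18263}{P{\left(b{\left(-14 \right)} \right)}} + \frac{28439}{\left(-3\right) \left(10 - 28\right)^{2}} = - \frac{18263}{10 \frac{1}{2 + 10^{2}}} + \frac{28439}{\left(-3\right) \left(10 - 28\right)^{2}} = - \frac{18263}{10 \frac{1}{2 + 100}} + \frac{28439}{\left(-3\right) \left(-18\right)^{2}} = - \frac{18263}{10 \cdot \frac{1}{102}} + \frac{28439}{\left(-3\right) 324} = - \frac{18263}{10 \cdot \frac{1}{102}} + \frac{28439}{-972} = - \frac{18263}{\frac{5}{51}} + 28439 \left(- \frac{1}{972}\right) = \left(-18263\right) \frac{51}{5} - \frac{28439}{972} = - \frac{931413}{5} - \frac{28439}{972} = - \frac{905475631}{4860}$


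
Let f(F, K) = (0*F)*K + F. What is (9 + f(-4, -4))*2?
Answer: 10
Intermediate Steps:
f(F, K) = F (f(F, K) = 0*K + F = 0 + F = F)
(9 + f(-4, -4))*2 = (9 - 4)*2 = 5*2 = 10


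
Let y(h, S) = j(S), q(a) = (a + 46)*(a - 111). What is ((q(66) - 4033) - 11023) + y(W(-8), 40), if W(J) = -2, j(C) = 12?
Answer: -20084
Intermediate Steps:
q(a) = (-111 + a)*(46 + a) (q(a) = (46 + a)*(-111 + a) = (-111 + a)*(46 + a))
y(h, S) = 12
((q(66) - 4033) - 11023) + y(W(-8), 40) = (((-5106 + 66**2 - 65*66) - 4033) - 11023) + 12 = (((-5106 + 4356 - 4290) - 4033) - 11023) + 12 = ((-5040 - 4033) - 11023) + 12 = (-9073 - 11023) + 12 = -20096 + 12 = -20084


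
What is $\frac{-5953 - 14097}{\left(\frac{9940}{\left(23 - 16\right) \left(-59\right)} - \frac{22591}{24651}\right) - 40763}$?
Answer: $\frac{14580450225}{29661205678} \approx 0.49157$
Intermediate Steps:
$\frac{-5953 - 14097}{\left(\frac{9940}{\left(23 - 16\right) \left(-59\right)} - \frac{22591}{24651}\right) - 40763} = - \frac{20050}{\left(\frac{9940}{7 \left(-59\right)} - \frac{22591}{24651}\right) - 40763} = - \frac{20050}{\left(\frac{9940}{-413} - \frac{22591}{24651}\right) - 40763} = - \frac{20050}{\left(9940 \left(- \frac{1}{413}\right) - \frac{22591}{24651}\right) - 40763} = - \frac{20050}{\left(- \frac{1420}{59} - \frac{22591}{24651}\right) - 40763} = - \frac{20050}{- \frac{36337289}{1454409} - 40763} = - \frac{20050}{- \frac{59322411356}{1454409}} = \left(-20050\right) \left(- \frac{1454409}{59322411356}\right) = \frac{14580450225}{29661205678}$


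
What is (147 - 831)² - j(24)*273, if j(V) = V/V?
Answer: 467583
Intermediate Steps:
j(V) = 1
(147 - 831)² - j(24)*273 = (147 - 831)² - 273 = (-684)² - 1*273 = 467856 - 273 = 467583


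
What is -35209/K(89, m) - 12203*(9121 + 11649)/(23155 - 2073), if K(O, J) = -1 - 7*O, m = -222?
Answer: -78707230651/6577584 ≈ -11966.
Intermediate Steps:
-35209/K(89, m) - 12203*(9121 + 11649)/(23155 - 2073) = -35209/(-1 - 7*89) - 12203*(9121 + 11649)/(23155 - 2073) = -35209/(-1 - 623) - 12203/(21082/20770) = -35209/(-624) - 12203/(21082*(1/20770)) = -35209*(-1/624) - 12203/10541/10385 = 35209/624 - 12203*10385/10541 = 35209/624 - 126728155/10541 = -78707230651/6577584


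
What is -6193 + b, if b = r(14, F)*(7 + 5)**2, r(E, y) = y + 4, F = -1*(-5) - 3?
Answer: -5329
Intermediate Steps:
F = 2 (F = 5 - 3 = 2)
r(E, y) = 4 + y
b = 864 (b = (4 + 2)*(7 + 5)**2 = 6*12**2 = 6*144 = 864)
-6193 + b = -6193 + 864 = -5329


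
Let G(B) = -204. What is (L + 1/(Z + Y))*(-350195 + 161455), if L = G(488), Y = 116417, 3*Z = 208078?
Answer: 21458815627620/557329 ≈ 3.8503e+7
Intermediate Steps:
Z = 208078/3 (Z = (⅓)*208078 = 208078/3 ≈ 69359.)
L = -204
(L + 1/(Z + Y))*(-350195 + 161455) = (-204 + 1/(208078/3 + 116417))*(-350195 + 161455) = (-204 + 1/(557329/3))*(-188740) = (-204 + 3/557329)*(-188740) = -113695113/557329*(-188740) = 21458815627620/557329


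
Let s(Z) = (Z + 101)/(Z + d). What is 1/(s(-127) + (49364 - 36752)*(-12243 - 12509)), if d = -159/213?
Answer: -4535/1415701034917 ≈ -3.2034e-9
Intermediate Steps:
d = -53/71 (d = -159*1/213 = -53/71 ≈ -0.74648)
s(Z) = (101 + Z)/(-53/71 + Z) (s(Z) = (Z + 101)/(Z - 53/71) = (101 + Z)/(-53/71 + Z))
1/(s(-127) + (49364 - 36752)*(-12243 - 12509)) = 1/(71*(101 - 127)/(-53 + 71*(-127)) + (49364 - 36752)*(-12243 - 12509)) = 1/(71*(-26)/(-53 - 9017) + 12612*(-24752)) = 1/(71*(-26)/(-9070) - 312172224) = 1/(71*(-1/9070)*(-26) - 312172224) = 1/(923/4535 - 312172224) = 1/(-1415701034917/4535) = -4535/1415701034917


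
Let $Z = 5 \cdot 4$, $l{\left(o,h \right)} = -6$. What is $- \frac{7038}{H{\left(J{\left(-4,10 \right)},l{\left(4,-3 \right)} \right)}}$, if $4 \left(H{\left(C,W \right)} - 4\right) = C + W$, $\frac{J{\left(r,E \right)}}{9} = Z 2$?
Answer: $- \frac{14076}{185} \approx -76.086$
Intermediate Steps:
$Z = 20$
$J{\left(r,E \right)} = 360$ ($J{\left(r,E \right)} = 9 \cdot 20 \cdot 2 = 9 \cdot 40 = 360$)
$H{\left(C,W \right)} = 4 + \frac{C}{4} + \frac{W}{4}$ ($H{\left(C,W \right)} = 4 + \frac{C + W}{4} = 4 + \left(\frac{C}{4} + \frac{W}{4}\right) = 4 + \frac{C}{4} + \frac{W}{4}$)
$- \frac{7038}{H{\left(J{\left(-4,10 \right)},l{\left(4,-3 \right)} \right)}} = - \frac{7038}{4 + \frac{1}{4} \cdot 360 + \frac{1}{4} \left(-6\right)} = - \frac{7038}{4 + 90 - \frac{3}{2}} = - \frac{7038}{\frac{185}{2}} = \left(-7038\right) \frac{2}{185} = - \frac{14076}{185}$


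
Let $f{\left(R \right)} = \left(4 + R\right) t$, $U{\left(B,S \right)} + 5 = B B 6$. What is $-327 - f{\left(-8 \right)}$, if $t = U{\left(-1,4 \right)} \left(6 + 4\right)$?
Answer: $-287$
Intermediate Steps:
$U{\left(B,S \right)} = -5 + 6 B^{2}$ ($U{\left(B,S \right)} = -5 + B B 6 = -5 + B^{2} \cdot 6 = -5 + 6 B^{2}$)
$t = 10$ ($t = \left(-5 + 6 \left(-1\right)^{2}\right) \left(6 + 4\right) = \left(-5 + 6 \cdot 1\right) 10 = \left(-5 + 6\right) 10 = 1 \cdot 10 = 10$)
$f{\left(R \right)} = 40 + 10 R$ ($f{\left(R \right)} = \left(4 + R\right) 10 = 40 + 10 R$)
$-327 - f{\left(-8 \right)} = -327 - \left(40 + 10 \left(-8\right)\right) = -327 - \left(40 - 80\right) = -327 - -40 = -327 + 40 = -287$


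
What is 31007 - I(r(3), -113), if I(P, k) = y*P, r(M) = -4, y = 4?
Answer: 31023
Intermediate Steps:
I(P, k) = 4*P
31007 - I(r(3), -113) = 31007 - 4*(-4) = 31007 - 1*(-16) = 31007 + 16 = 31023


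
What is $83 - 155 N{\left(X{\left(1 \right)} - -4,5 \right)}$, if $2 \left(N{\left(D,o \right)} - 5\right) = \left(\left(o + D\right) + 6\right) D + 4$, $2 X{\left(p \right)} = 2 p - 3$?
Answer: $- \frac{39481}{8} \approx -4935.1$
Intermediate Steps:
$X{\left(p \right)} = - \frac{3}{2} + p$ ($X{\left(p \right)} = \frac{2 p - 3}{2} = \frac{-3 + 2 p}{2} = - \frac{3}{2} + p$)
$N{\left(D,o \right)} = 7 + \frac{D \left(6 + D + o\right)}{2}$ ($N{\left(D,o \right)} = 5 + \frac{\left(\left(o + D\right) + 6\right) D + 4}{2} = 5 + \frac{\left(\left(D + o\right) + 6\right) D + 4}{2} = 5 + \frac{\left(6 + D + o\right) D + 4}{2} = 5 + \frac{D \left(6 + D + o\right) + 4}{2} = 5 + \frac{4 + D \left(6 + D + o\right)}{2} = 5 + \left(2 + \frac{D \left(6 + D + o\right)}{2}\right) = 7 + \frac{D \left(6 + D + o\right)}{2}$)
$83 - 155 N{\left(X{\left(1 \right)} - -4,5 \right)} = 83 - 155 \left(7 + \frac{\left(\left(- \frac{3}{2} + 1\right) - -4\right)^{2}}{2} + 3 \left(\left(- \frac{3}{2} + 1\right) - -4\right) + \frac{1}{2} \left(\left(- \frac{3}{2} + 1\right) - -4\right) 5\right) = 83 - 155 \left(7 + \frac{\left(- \frac{1}{2} + 4\right)^{2}}{2} + 3 \left(- \frac{1}{2} + 4\right) + \frac{1}{2} \left(- \frac{1}{2} + 4\right) 5\right) = 83 - 155 \left(7 + \frac{\left(\frac{7}{2}\right)^{2}}{2} + 3 \cdot \frac{7}{2} + \frac{1}{2} \cdot \frac{7}{2} \cdot 5\right) = 83 - 155 \left(7 + \frac{1}{2} \cdot \frac{49}{4} + \frac{21}{2} + \frac{35}{4}\right) = 83 - 155 \left(7 + \frac{49}{8} + \frac{21}{2} + \frac{35}{4}\right) = 83 - \frac{40145}{8} = - \frac{39481}{8}$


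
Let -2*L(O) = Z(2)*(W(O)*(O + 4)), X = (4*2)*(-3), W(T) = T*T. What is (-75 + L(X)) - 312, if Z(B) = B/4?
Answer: 2493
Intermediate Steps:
W(T) = T²
Z(B) = B/4 (Z(B) = B*(¼) = B/4)
X = -24 (X = 8*(-3) = -24)
L(O) = -O²*(4 + O)/4 (L(O) = -(¼)*2*O²*(O + 4)/2 = -O²*(4 + O)/4)
(-75 + L(X)) - 312 = (-75 + (¼)*(-24)²*(-4 - 1*(-24))) - 312 = (-75 + (¼)*576*(-4 + 24)) - 312 = (-75 + (¼)*576*20) - 312 = (-75 + 2880) - 312 = 2805 - 312 = 2493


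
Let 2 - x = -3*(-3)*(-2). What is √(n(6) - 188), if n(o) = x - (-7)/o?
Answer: I*√6006/6 ≈ 12.916*I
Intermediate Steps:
x = 20 (x = 2 - (-3*(-3))*(-2) = 2 - 9*(-2) = 2 - 1*(-18) = 2 + 18 = 20)
n(o) = 20 + 7/o (n(o) = 20 - (-7)/o = 20 + 7/o)
√(n(6) - 188) = √((20 + 7/6) - 188) = √(127/6 - 188) = √(-1001/6) = I*√6006/6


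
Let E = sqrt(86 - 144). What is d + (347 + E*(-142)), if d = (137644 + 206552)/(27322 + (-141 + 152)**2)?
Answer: 9866917/27443 - 142*I*sqrt(58) ≈ 359.54 - 1081.4*I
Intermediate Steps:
d = 344196/27443 (d = 344196/(27322 + 11**2) = 344196/(27322 + 121) = 344196/27443 ≈ 12.542)
E = I*sqrt(58) (E = sqrt(-58) = I*sqrt(58) ≈ 7.6158*I)
d + (347 + E*(-142)) = 344196/27443 + (347 + (I*sqrt(58))*(-142)) = 344196/27443 + (347 - 142*I*sqrt(58)) = 9866917/27443 - 142*I*sqrt(58)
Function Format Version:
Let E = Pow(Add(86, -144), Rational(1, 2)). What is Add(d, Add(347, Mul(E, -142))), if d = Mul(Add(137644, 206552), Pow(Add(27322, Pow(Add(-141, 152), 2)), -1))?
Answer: Add(Rational(9866917, 27443), Mul(-142, I, Pow(58, Rational(1, 2)))) ≈ Add(359.54, Mul(-1081.4, I))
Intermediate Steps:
d = Rational(344196, 27443) (d = Mul(344196, Pow(Add(27322, Pow(11, 2)), -1)) = Mul(344196, Pow(Add(27322, 121), -1)) = Mul(344196, Pow(27443, -1)) = Mul(344196, Rational(1, 27443)) = Rational(344196, 27443) ≈ 12.542)
E = Mul(I, Pow(58, Rational(1, 2))) (E = Pow(-58, Rational(1, 2)) = Mul(I, Pow(58, Rational(1, 2))) ≈ Mul(7.6158, I))
Add(d, Add(347, Mul(E, -142))) = Add(Rational(344196, 27443), Add(347, Mul(Mul(I, Pow(58, Rational(1, 2))), -142))) = Add(Rational(344196, 27443), Add(347, Mul(-142, I, Pow(58, Rational(1, 2))))) = Add(Rational(9866917, 27443), Mul(-142, I, Pow(58, Rational(1, 2))))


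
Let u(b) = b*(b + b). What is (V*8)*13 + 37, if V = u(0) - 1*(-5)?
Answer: 557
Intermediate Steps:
u(b) = 2*b**2 (u(b) = b*(2*b) = 2*b**2)
V = 5 (V = 2*0**2 - 1*(-5) = 2*0 + 5 = 0 + 5 = 5)
(V*8)*13 + 37 = (5*8)*13 + 37 = 40*13 + 37 = 520 + 37 = 557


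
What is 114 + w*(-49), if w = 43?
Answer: -1993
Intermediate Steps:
114 + w*(-49) = 114 + 43*(-49) = 114 - 2107 = -1993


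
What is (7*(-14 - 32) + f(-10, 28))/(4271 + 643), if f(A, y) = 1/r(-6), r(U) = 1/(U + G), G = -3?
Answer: -331/4914 ≈ -0.067359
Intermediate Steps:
r(U) = 1/(-3 + U) (r(U) = 1/(U - 3) = 1/(-3 + U))
f(A, y) = -9 (f(A, y) = 1/(1/(-3 - 6)) = 1/(1/(-9)) = 1/(-⅑) = -9)
(7*(-14 - 32) + f(-10, 28))/(4271 + 643) = (7*(-14 - 32) - 9)/(4271 + 643) = (7*(-46) - 9)/4914 = (-322 - 9)*(1/4914) = -331*1/4914 = -331/4914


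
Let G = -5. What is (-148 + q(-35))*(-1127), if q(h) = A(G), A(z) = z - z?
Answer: 166796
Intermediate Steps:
A(z) = 0
q(h) = 0
(-148 + q(-35))*(-1127) = (-148 + 0)*(-1127) = -148*(-1127) = 166796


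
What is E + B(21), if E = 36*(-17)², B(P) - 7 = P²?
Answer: 10852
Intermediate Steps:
B(P) = 7 + P²
E = 10404 (E = 36*289 = 10404)
E + B(21) = 10404 + (7 + 21²) = 10404 + (7 + 441) = 10404 + 448 = 10852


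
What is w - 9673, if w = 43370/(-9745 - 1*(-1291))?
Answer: -40909456/4227 ≈ -9678.1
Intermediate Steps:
w = -21685/4227 (w = 43370/(-9745 + 1291) = 43370/(-8454) = 43370*(-1/8454) = -21685/4227 ≈ -5.1301)
w - 9673 = -21685/4227 - 9673 = -40909456/4227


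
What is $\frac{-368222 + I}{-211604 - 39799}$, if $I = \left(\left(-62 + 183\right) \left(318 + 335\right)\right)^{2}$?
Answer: $- \frac{6242685947}{251403} \approx -24831.0$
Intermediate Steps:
$I = 6243054169$ ($I = \left(121 \cdot 653\right)^{2} = 79013^{2} = 6243054169$)
$\frac{-368222 + I}{-211604 - 39799} = \frac{-368222 + 6243054169}{-211604 - 39799} = \frac{6242685947}{-251403} = 6242685947 \left(- \frac{1}{251403}\right) = - \frac{6242685947}{251403}$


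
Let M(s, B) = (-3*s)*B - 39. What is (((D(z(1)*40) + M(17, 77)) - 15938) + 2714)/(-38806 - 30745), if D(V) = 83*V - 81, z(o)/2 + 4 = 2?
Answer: 30551/69551 ≈ 0.43926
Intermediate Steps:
z(o) = -4 (z(o) = -8 + 2*2 = -8 + 4 = -4)
M(s, B) = -39 - 3*B*s (M(s, B) = -3*B*s - 39 = -39 - 3*B*s)
D(V) = -81 + 83*V
(((D(z(1)*40) + M(17, 77)) - 15938) + 2714)/(-38806 - 30745) = ((((-81 + 83*(-4*40)) + (-39 - 3*77*17)) - 15938) + 2714)/(-38806 - 30745) = ((((-81 + 83*(-160)) + (-39 - 3927)) - 15938) + 2714)/(-69551) = ((((-81 - 13280) - 3966) - 15938) + 2714)*(-1/69551) = (((-13361 - 3966) - 15938) + 2714)*(-1/69551) = ((-17327 - 15938) + 2714)*(-1/69551) = (-33265 + 2714)*(-1/69551) = -30551*(-1/69551) = 30551/69551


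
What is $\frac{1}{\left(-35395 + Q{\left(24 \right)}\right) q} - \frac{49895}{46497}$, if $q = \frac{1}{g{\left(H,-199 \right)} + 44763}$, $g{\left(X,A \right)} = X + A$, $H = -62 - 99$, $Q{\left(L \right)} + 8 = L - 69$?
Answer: $- \frac{1277761417}{549408552} \approx -2.3257$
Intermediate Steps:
$Q{\left(L \right)} = -77 + L$ ($Q{\left(L \right)} = -8 + \left(L - 69\right) = -8 + \left(-69 + L\right) = -77 + L$)
$H = -161$
$g{\left(X,A \right)} = A + X$
$q = \frac{1}{44403}$ ($q = \frac{1}{\left(-199 - 161\right) + 44763} = \frac{1}{-360 + 44763} = \frac{1}{44403} \approx 2.2521 \cdot 10^{-5}$)
$\frac{1}{\left(-35395 + Q{\left(24 \right)}\right) q} - \frac{49895}{46497} = \frac{\frac{1}{\frac{1}{44403}}}{-35395 + \left(-77 + 24\right)} - \frac{49895}{46497} = \frac{1}{-35395 - 53} \cdot 44403 - \frac{49895}{46497} = \frac{1}{-35448} \cdot 44403 - \frac{49895}{46497} = \left(- \frac{1}{35448}\right) 44403 - \frac{49895}{46497} = - \frac{14801}{11816} - \frac{49895}{46497} = - \frac{1277761417}{549408552}$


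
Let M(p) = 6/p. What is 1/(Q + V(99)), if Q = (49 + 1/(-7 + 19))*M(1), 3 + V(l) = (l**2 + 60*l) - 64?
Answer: 2/31937 ≈ 6.2623e-5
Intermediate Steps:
V(l) = -67 + l**2 + 60*l (V(l) = -3 + ((l**2 + 60*l) - 64) = -3 + (-64 + l**2 + 60*l) = -67 + l**2 + 60*l)
Q = 589/2 (Q = (49 + 1/(-7 + 19))*(6/1) = (49 + 1/12)*(6*1) = (49 + 1/12)*6 = (589/12)*6 = 589/2 ≈ 294.50)
1/(Q + V(99)) = 1/(589/2 + (-67 + 99**2 + 60*99)) = 1/(589/2 + (-67 + 9801 + 5940)) = 1/(589/2 + 15674) = 1/(31937/2) = 2/31937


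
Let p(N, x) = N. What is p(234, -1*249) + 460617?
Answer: 460851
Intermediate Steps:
p(234, -1*249) + 460617 = 234 + 460617 = 460851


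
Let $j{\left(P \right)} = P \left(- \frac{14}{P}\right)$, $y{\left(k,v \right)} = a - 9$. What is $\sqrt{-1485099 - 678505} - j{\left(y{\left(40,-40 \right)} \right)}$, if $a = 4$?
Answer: $14 + 2 i \sqrt{540901} \approx 14.0 + 1470.9 i$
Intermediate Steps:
$y{\left(k,v \right)} = -5$ ($y{\left(k,v \right)} = 4 - 9 = -5$)
$j{\left(P \right)} = -14$
$\sqrt{-1485099 - 678505} - j{\left(y{\left(40,-40 \right)} \right)} = \sqrt{-1485099 - 678505} - -14 = \sqrt{-2163604} + 14 = 2 i \sqrt{540901} + 14 = 14 + 2 i \sqrt{540901}$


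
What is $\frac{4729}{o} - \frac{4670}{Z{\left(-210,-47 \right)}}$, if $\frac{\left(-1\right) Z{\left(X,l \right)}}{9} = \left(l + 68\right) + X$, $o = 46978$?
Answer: $- \frac{211343231}{79909578} \approx -2.6448$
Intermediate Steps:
$Z{\left(X,l \right)} = -612 - 9 X - 9 l$ ($Z{\left(X,l \right)} = - 9 \left(\left(l + 68\right) + X\right) = - 9 \left(\left(68 + l\right) + X\right) = - 9 \left(68 + X + l\right) = -612 - 9 X - 9 l$)
$\frac{4729}{o} - \frac{4670}{Z{\left(-210,-47 \right)}} = \frac{4729}{46978} - \frac{4670}{-612 - -1890 - -423} = 4729 \cdot \frac{1}{46978} - \frac{4670}{-612 + 1890 + 423} = \frac{4729}{46978} - \frac{4670}{1701} = - \frac{211343231}{79909578}$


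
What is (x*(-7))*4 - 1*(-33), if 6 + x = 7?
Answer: 5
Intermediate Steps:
x = 1 (x = -6 + 7 = 1)
(x*(-7))*4 - 1*(-33) = (1*(-7))*4 - 1*(-33) = -7*4 + 33 = -28 + 33 = 5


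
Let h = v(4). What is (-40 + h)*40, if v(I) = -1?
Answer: -1640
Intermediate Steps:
h = -1
(-40 + h)*40 = (-40 - 1)*40 = -41*40 = -1640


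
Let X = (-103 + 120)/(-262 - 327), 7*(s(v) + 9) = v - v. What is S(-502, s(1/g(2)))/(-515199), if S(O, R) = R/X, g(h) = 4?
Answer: -1767/2919461 ≈ -0.00060525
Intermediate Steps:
s(v) = -9 (s(v) = -9 + (v - v)/7 = -9 + (⅐)*0 = -9 + 0 = -9)
X = -17/589 (X = 17/(-589) = 17*(-1/589) = -17/589 ≈ -0.028862)
S(O, R) = -589*R/17 (S(O, R) = R/(-17/589) = R*(-589/17) = -589*R/17)
S(-502, s(1/g(2)))/(-515199) = -589/17*(-9)/(-515199) = (5301/17)*(-1/515199) = -1767/2919461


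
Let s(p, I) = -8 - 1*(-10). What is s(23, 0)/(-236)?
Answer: -1/118 ≈ -0.0084746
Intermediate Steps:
s(p, I) = 2 (s(p, I) = -8 + 10 = 2)
s(23, 0)/(-236) = 2/(-236) = 2*(-1/236) = -1/118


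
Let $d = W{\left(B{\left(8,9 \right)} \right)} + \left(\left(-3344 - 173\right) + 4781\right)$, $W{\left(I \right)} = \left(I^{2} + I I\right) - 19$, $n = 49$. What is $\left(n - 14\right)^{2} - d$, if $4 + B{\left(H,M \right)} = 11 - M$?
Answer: $-28$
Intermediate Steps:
$B{\left(H,M \right)} = 7 - M$ ($B{\left(H,M \right)} = -4 - \left(-11 + M\right) = 7 - M$)
$W{\left(I \right)} = -19 + 2 I^{2}$ ($W{\left(I \right)} = \left(I^{2} + I^{2}\right) - 19 = 2 I^{2} - 19 = -19 + 2 I^{2}$)
$d = 1253$ ($d = \left(-19 + 2 \left(7 - 9\right)^{2}\right) + \left(\left(-3344 - 173\right) + 4781\right) = \left(-19 + 2 \left(7 - 9\right)^{2}\right) + \left(-3517 + 4781\right) = \left(-19 + 2 \left(-2\right)^{2}\right) + 1264 = \left(-19 + 2 \cdot 4\right) + 1264 = \left(-19 + 8\right) + 1264 = -11 + 1264 = 1253$)
$\left(n - 14\right)^{2} - d = \left(49 - 14\right)^{2} - 1253 = 35^{2} - 1253 = 1225 - 1253 = -28$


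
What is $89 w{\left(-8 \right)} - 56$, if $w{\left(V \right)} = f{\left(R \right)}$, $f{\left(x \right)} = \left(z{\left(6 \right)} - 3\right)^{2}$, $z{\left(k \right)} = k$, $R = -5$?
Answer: $745$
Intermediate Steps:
$f{\left(x \right)} = 9$ ($f{\left(x \right)} = \left(6 - 3\right)^{2} = 3^{2} = 9$)
$w{\left(V \right)} = 9$
$89 w{\left(-8 \right)} - 56 = 89 \cdot 9 - 56 = 801 - 56 = 745$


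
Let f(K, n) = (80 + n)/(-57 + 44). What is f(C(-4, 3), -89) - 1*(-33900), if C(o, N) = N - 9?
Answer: 440709/13 ≈ 33901.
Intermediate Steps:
C(o, N) = -9 + N
f(K, n) = -80/13 - n/13 (f(K, n) = (80 + n)/(-13) = (80 + n)*(-1/13) = -80/13 - n/13)
f(C(-4, 3), -89) - 1*(-33900) = (-80/13 - 1/13*(-89)) - 1*(-33900) = (-80/13 + 89/13) + 33900 = 9/13 + 33900 = 440709/13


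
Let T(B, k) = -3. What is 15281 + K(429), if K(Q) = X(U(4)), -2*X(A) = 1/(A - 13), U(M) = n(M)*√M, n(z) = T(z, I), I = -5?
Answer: 580679/38 ≈ 15281.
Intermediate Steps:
n(z) = -3
U(M) = -3*√M
X(A) = -1/(2*(-13 + A)) (X(A) = -1/(2*(A - 13)) = -1/(2*(-13 + A)))
K(Q) = 1/38 (K(Q) = -1/(-26 + 2*(-3*√4)) = -1/(-26 + 2*(-3*2)) = -1/(-26 + 2*(-6)) = -1/(-26 - 12) = -1/(-38) = -1*(-1/38) = 1/38)
15281 + K(429) = 15281 + 1/38 = 580679/38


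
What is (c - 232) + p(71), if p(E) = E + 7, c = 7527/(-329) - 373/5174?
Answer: -301213299/1702246 ≈ -176.95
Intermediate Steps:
c = -39067415/1702246 (c = 7527*(-1/329) - 373*1/5174 = -7527/329 - 373/5174 = -39067415/1702246 ≈ -22.951)
p(E) = 7 + E
(c - 232) + p(71) = (-39067415/1702246 - 232) + (7 + 71) = -433988487/1702246 + 78 = -301213299/1702246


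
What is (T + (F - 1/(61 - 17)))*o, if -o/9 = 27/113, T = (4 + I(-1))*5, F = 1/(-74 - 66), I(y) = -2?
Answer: -1865511/87010 ≈ -21.440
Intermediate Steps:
F = -1/140 (F = 1/(-140) = -1/140 ≈ -0.0071429)
T = 10 (T = (4 - 2)*5 = 2*5 = 10)
o = -243/113 ≈ -2.1504
(T + (F - 1/(61 - 17)))*o = (10 + (-1/140 - 1/(61 - 17)))*(-243/113) = (10 + (-1/140 - 1/44))*(-243/113) = (10 - 23/770)*(-243/113) = (7677/770)*(-243/113) = -1865511/87010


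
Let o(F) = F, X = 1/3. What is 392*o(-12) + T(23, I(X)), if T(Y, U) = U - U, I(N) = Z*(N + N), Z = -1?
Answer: -4704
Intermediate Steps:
X = 1/3 (X = 1*(1/3) = 1/3 ≈ 0.33333)
I(N) = -2*N (I(N) = -(N + N) = -2*N)
T(Y, U) = 0
392*o(-12) + T(23, I(X)) = 392*(-12) + 0 = -4704 + 0 = -4704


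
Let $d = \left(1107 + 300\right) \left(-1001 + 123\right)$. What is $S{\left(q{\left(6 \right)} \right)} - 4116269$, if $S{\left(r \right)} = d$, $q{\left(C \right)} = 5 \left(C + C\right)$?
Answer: $-5351615$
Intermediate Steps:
$q{\left(C \right)} = 10 C$ ($q{\left(C \right)} = 5 \cdot 2 C = 10 C$)
$d = -1235346$ ($d = 1407 \left(-878\right) = -1235346$)
$S{\left(r \right)} = -1235346$
$S{\left(q{\left(6 \right)} \right)} - 4116269 = -1235346 - 4116269 = -5351615$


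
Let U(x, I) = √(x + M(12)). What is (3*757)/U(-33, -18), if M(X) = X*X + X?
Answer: 757*√123/41 ≈ 204.77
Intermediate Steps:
M(X) = X + X² (M(X) = X² + X = X + X²)
U(x, I) = √(156 + x) (U(x, I) = √(x + 12*(1 + 12)) = √(x + 12*13) = √(x + 156) = √(156 + x))
(3*757)/U(-33, -18) = (3*757)/(√(156 - 33)) = 2271/(√123) = 2271*(√123/123) = 757*√123/41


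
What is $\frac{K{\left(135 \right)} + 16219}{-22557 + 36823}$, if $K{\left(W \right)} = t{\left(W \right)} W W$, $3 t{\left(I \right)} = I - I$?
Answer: $\frac{2317}{2038} \approx 1.1369$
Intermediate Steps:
$t{\left(I \right)} = 0$ ($t{\left(I \right)} = \frac{I - I}{3} = \frac{1}{3} \cdot 0 = 0$)
$K{\left(W \right)} = 0$ ($K{\left(W \right)} = 0 W W = 0 W = 0$)
$\frac{K{\left(135 \right)} + 16219}{-22557 + 36823} = \frac{0 + 16219}{-22557 + 36823} = \frac{16219}{14266} = 16219 \cdot \frac{1}{14266} = \frac{2317}{2038}$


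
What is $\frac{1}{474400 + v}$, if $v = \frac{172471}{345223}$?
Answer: $\frac{345223}{163773963671} \approx 2.1079 \cdot 10^{-6}$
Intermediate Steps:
$v = \frac{172471}{345223}$ ($v = 172471 \cdot \frac{1}{345223} = \frac{172471}{345223} \approx 0.49959$)
$\frac{1}{474400 + v} = \frac{1}{474400 + \frac{172471}{345223}} = \frac{1}{\frac{163773963671}{345223}} = \frac{345223}{163773963671}$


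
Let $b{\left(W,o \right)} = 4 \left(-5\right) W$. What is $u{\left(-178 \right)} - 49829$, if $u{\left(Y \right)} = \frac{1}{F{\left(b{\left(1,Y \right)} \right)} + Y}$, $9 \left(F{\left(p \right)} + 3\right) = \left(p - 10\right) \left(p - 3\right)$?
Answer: $- \frac{15596480}{313} \approx -49829.0$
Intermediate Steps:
$b{\left(W,o \right)} = - 20 W$
$F{\left(p \right)} = -3 + \frac{\left(-10 + p\right) \left(-3 + p\right)}{9}$ ($F{\left(p \right)} = -3 + \frac{\left(p - 10\right) \left(p - 3\right)}{9} = -3 + \frac{\left(-10 + p\right) \left(-3 + p\right)}{9}$)
$u{\left(Y \right)} = \frac{1}{\frac{221}{3} + Y}$ ($u{\left(Y \right)} = \frac{1}{\left(\frac{1}{3} - \frac{13 \left(\left(-20\right) 1\right)}{9} + \frac{\left(\left(-20\right) 1\right)^{2}}{9}\right) + Y} = \frac{1}{\left(\frac{1}{3} - - \frac{260}{9} + \frac{\left(-20\right)^{2}}{9}\right) + Y} = \frac{1}{\left(\frac{1}{3} + \frac{260}{9} + \frac{1}{9} \cdot 400\right) + Y} = \frac{1}{\left(\frac{1}{3} + \frac{260}{9} + \frac{400}{9}\right) + Y} = \frac{1}{\frac{221}{3} + Y}$)
$u{\left(-178 \right)} - 49829 = \frac{3}{221 + 3 \left(-178\right)} - 49829 = \frac{3}{221 - 534} - 49829 = \frac{3}{-313} - 49829 = 3 \left(- \frac{1}{313}\right) - 49829 = - \frac{3}{313} - 49829 = - \frac{15596480}{313}$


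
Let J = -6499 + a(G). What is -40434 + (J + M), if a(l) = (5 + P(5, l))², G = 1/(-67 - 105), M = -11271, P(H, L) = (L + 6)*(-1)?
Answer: -1721877895/29584 ≈ -58203.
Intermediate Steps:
P(H, L) = -6 - L (P(H, L) = (6 + L)*(-1) = -6 - L)
G = -1/172 (G = 1/(-172) = -1/172 ≈ -0.0058140)
a(l) = (-1 - l)² (a(l) = (5 + (-6 - l))² = (-1 - l)²)
J = -192237175/29584 (J = -6499 + (1 - 1/172)² = -6499 + (171/172)² = -6499 + 29241/29584 = -192237175/29584 ≈ -6498.0)
-40434 + (J + M) = -40434 + (-192237175/29584 - 11271) = -40434 - 525678439/29584 = -1721877895/29584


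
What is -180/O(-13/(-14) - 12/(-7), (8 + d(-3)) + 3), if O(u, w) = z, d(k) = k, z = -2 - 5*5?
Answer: 20/3 ≈ 6.6667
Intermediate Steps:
z = -27 (z = -2 - 25 = -27)
O(u, w) = -27
-180/O(-13/(-14) - 12/(-7), (8 + d(-3)) + 3) = -180/(-27) = -180*(-1/27) = 20/3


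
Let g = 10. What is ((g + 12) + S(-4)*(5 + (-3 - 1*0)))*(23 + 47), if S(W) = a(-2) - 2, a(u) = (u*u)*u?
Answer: 140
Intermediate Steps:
a(u) = u³ (a(u) = u²*u = u³)
S(W) = -10 (S(W) = (-2)³ - 2 = -8 - 2 = -10)
((g + 12) + S(-4)*(5 + (-3 - 1*0)))*(23 + 47) = ((10 + 12) - 10*(5 + (-3 - 1*0)))*(23 + 47) = (22 - 10*(5 + (-3 + 0)))*70 = (22 - 10*(5 - 3))*70 = (22 - 10*2)*70 = (22 - 20)*70 = 2*70 = 140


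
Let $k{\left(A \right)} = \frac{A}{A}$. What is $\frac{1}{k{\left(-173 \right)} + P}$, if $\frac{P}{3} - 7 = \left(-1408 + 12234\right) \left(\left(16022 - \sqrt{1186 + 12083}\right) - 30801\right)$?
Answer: $- \frac{119998085}{57594662511418351} + \frac{16239 \sqrt{13269}}{115189325022836702} \approx -2.0673 \cdot 10^{-9}$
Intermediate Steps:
$k{\left(A \right)} = 1$
$P = -479992341 - 32478 \sqrt{13269}$ ($P = 21 + 3 \left(-1408 + 12234\right) \left(\left(16022 - \sqrt{1186 + 12083}\right) - 30801\right) = 21 + 3 \cdot 10826 \left(\left(16022 - \sqrt{13269}\right) - 30801\right) = 21 + 3 \cdot 10826 \left(-14779 - \sqrt{13269}\right) = 21 + 3 \left(-159997454 - 10826 \sqrt{13269}\right) = 21 - \left(479992362 + 32478 \sqrt{13269}\right) = -479992341 - 32478 \sqrt{13269} \approx -4.8373 \cdot 10^{8}$)
$\frac{1}{k{\left(-173 \right)} + P} = \frac{1}{1 - \left(479992341 + 32478 \sqrt{13269}\right)} = \frac{1}{-479992340 - 32478 \sqrt{13269}}$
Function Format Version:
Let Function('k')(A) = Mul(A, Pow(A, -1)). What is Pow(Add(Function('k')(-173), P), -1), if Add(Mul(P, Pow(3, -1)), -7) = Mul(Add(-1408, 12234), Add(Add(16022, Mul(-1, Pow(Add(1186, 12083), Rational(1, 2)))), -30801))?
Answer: Add(Rational(-119998085, 57594662511418351), Mul(Rational(16239, 115189325022836702), Pow(13269, Rational(1, 2)))) ≈ -2.0673e-9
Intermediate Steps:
Function('k')(A) = 1
P = Add(-479992341, Mul(-32478, Pow(13269, Rational(1, 2)))) (P = Add(21, Mul(3, Mul(Add(-1408, 12234), Add(Add(16022, Mul(-1, Pow(Add(1186, 12083), Rational(1, 2)))), -30801)))) = Add(21, Mul(3, Mul(10826, Add(Add(16022, Mul(-1, Pow(13269, Rational(1, 2)))), -30801)))) = Add(21, Mul(3, Mul(10826, Add(-14779, Mul(-1, Pow(13269, Rational(1, 2))))))) = Add(21, Mul(3, Add(-159997454, Mul(-10826, Pow(13269, Rational(1, 2)))))) = Add(21, Add(-479992362, Mul(-32478, Pow(13269, Rational(1, 2))))) = Add(-479992341, Mul(-32478, Pow(13269, Rational(1, 2)))) ≈ -4.8373e+8)
Pow(Add(Function('k')(-173), P), -1) = Pow(Add(1, Add(-479992341, Mul(-32478, Pow(13269, Rational(1, 2))))), -1) = Pow(Add(-479992340, Mul(-32478, Pow(13269, Rational(1, 2)))), -1)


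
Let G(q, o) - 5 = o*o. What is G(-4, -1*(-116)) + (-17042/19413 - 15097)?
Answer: -31776710/19413 ≈ -1636.9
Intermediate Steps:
G(q, o) = 5 + o² (G(q, o) = 5 + o*o = 5 + o²)
G(-4, -1*(-116)) + (-17042/19413 - 15097) = (5 + (-1*(-116))²) + (-17042/19413 - 15097) = (5 + 116²) + (-17042*1/19413 - 15097) = (5 + 13456) + (-17042/19413 - 15097) = 13461 - 293095103/19413 = -31776710/19413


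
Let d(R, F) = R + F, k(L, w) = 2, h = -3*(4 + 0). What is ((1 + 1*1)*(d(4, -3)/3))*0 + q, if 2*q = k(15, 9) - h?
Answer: 7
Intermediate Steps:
h = -12 (h = -3*4 = -12)
d(R, F) = F + R
q = 7 (q = (2 - 1*(-12))/2 = (2 + 12)/2 = (1/2)*14 = 7)
((1 + 1*1)*(d(4, -3)/3))*0 + q = ((1 + 1*1)*((-3 + 4)/3))*0 + 7 = ((1 + 1)*(1*(1/3)))*0 + 7 = (2*(1/3))*0 + 7 = (2/3)*0 + 7 = 0 + 7 = 7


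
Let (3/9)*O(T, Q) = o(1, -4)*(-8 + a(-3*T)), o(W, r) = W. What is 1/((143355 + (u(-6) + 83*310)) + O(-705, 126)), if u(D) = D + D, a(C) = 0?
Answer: 1/169049 ≈ 5.9154e-6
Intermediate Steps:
u(D) = 2*D
O(T, Q) = -24 (O(T, Q) = 3*(1*(-8 + 0)) = 3*(1*(-8)) = 3*(-8) = -24)
1/((143355 + (u(-6) + 83*310)) + O(-705, 126)) = 1/((143355 + (2*(-6) + 83*310)) - 24) = 1/((143355 + (-12 + 25730)) - 24) = 1/((143355 + 25718) - 24) = 1/(169073 - 24) = 1/169049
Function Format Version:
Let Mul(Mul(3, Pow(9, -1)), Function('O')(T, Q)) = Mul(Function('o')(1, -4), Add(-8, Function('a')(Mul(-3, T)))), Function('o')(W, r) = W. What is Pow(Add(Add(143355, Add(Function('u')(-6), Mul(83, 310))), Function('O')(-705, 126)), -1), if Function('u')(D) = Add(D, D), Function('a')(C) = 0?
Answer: Rational(1, 169049) ≈ 5.9154e-6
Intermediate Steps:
Function('u')(D) = Mul(2, D)
Function('O')(T, Q) = -24 (Function('O')(T, Q) = Mul(3, Mul(1, Add(-8, 0))) = Mul(3, Mul(1, -8)) = Mul(3, -8) = -24)
Pow(Add(Add(143355, Add(Function('u')(-6), Mul(83, 310))), Function('O')(-705, 126)), -1) = Pow(Add(Add(143355, Add(Mul(2, -6), Mul(83, 310))), -24), -1) = Pow(Add(Add(143355, Add(-12, 25730)), -24), -1) = Pow(Add(Add(143355, 25718), -24), -1) = Pow(Add(169073, -24), -1) = Pow(169049, -1) = Rational(1, 169049)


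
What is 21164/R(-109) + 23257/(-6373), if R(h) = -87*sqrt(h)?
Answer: -23257/6373 + 21164*I*sqrt(109)/9483 ≈ -3.6493 + 23.301*I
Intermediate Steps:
21164/R(-109) + 23257/(-6373) = 21164/((-87*I*sqrt(109))) + 23257/(-6373) = 21164/((-87*I*sqrt(109))) + 23257*(-1/6373) = 21164/((-87*I*sqrt(109))) - 23257/6373 = 21164*(I*sqrt(109)/9483) - 23257/6373 = 21164*I*sqrt(109)/9483 - 23257/6373 = -23257/6373 + 21164*I*sqrt(109)/9483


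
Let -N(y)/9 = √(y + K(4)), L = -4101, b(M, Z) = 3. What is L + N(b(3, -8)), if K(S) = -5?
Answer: -4101 - 9*I*√2 ≈ -4101.0 - 12.728*I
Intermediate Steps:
N(y) = -9*√(-5 + y) (N(y) = -9*√(y - 5) = -9*√(-5 + y))
L + N(b(3, -8)) = -4101 - 9*√(-5 + 3) = -4101 - 9*I*√2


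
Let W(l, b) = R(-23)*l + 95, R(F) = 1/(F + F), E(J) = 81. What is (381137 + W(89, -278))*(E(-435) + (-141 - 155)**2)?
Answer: 1537905719351/46 ≈ 3.3433e+10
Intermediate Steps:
R(F) = 1/(2*F)
W(l, b) = 95 - l/46 (W(l, b) = ((1/2)/(-23))*l + 95 = ((1/2)*(-1/23))*l + 95 = -l/46 + 95 = 95 - l/46)
(381137 + W(89, -278))*(E(-435) + (-141 - 155)**2) = (381137 + (95 - 1/46*89))*(81 + (-141 - 155)**2) = (381137 + (95 - 89/46))*(81 + (-296)**2) = (381137 + 4281/46)*(81 + 87616) = (17536583/46)*87697 = 1537905719351/46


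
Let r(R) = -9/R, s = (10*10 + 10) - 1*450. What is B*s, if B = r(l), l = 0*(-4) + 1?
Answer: 3060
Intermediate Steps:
l = 1 (l = 0 + 1 = 1)
s = -340 (s = (100 + 10) - 450 = 110 - 450 = -340)
B = -9 (B = -9/1 = -9*1 = -9)
B*s = -9*(-340) = 3060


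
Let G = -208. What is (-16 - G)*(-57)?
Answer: -10944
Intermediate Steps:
(-16 - G)*(-57) = (-16 - 1*(-208))*(-57) = (-16 + 208)*(-57) = 192*(-57) = -10944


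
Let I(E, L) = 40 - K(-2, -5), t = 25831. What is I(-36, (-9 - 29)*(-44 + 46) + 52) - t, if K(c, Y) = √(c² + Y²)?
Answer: -25791 - √29 ≈ -25796.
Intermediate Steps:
K(c, Y) = √(Y² + c²)
I(E, L) = 40 - √29 (I(E, L) = 40 - √((-5)² + (-2)²) = 40 - √(25 + 4) = 40 - √29)
I(-36, (-9 - 29)*(-44 + 46) + 52) - t = (40 - √29) - 1*25831 = (40 - √29) - 25831 = -25791 - √29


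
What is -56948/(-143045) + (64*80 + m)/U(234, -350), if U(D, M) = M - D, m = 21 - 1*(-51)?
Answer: -88679001/10442285 ≈ -8.4923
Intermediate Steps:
m = 72 (m = 21 + 51 = 72)
-56948/(-143045) + (64*80 + m)/U(234, -350) = -56948/(-143045) + (64*80 + 72)/(-350 - 1*234) = -56948*(-1/143045) + (5120 + 72)/(-350 - 234) = 56948/143045 + 5192/(-584) = 56948/143045 + 5192*(-1/584) = 56948/143045 - 649/73 = -88679001/10442285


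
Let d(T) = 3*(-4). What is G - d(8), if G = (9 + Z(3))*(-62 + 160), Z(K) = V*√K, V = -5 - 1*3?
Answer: 894 - 784*√3 ≈ -463.93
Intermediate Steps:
d(T) = -12
V = -8 (V = -5 - 3 = -8)
Z(K) = -8*√K
G = 882 - 784*√3 (G = (9 - 8*√3)*(-62 + 160) = (9 - 8*√3)*98 = 882 - 784*√3 ≈ -475.93)
G - d(8) = (882 - 784*√3) - 1*(-12) = (882 - 784*√3) + 12 = 894 - 784*√3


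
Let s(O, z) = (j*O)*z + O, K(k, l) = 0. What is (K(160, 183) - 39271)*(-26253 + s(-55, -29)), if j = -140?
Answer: 9802355768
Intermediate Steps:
s(O, z) = O - 140*O*z (s(O, z) = (-140*O)*z + O = -140*O*z + O = O - 140*O*z)
(K(160, 183) - 39271)*(-26253 + s(-55, -29)) = (0 - 39271)*(-26253 - 55*(1 - 140*(-29))) = -39271*(-26253 - 55*(1 + 4060)) = -39271*(-26253 - 55*4061) = -39271*(-26253 - 223355) = -39271*(-249608) = 9802355768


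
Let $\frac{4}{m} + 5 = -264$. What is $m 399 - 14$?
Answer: $- \frac{5362}{269} \approx -19.933$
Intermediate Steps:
$m = - \frac{4}{269}$ ($m = \frac{4}{-5 - 264} = \frac{4}{-269} = 4 \left(- \frac{1}{269}\right) = - \frac{4}{269} \approx -0.01487$)
$m 399 - 14 = \left(- \frac{4}{269}\right) 399 - 14 = - \frac{1596}{269} - 14 = - \frac{5362}{269}$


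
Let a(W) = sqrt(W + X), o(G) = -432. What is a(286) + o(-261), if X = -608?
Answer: -432 + I*sqrt(322) ≈ -432.0 + 17.944*I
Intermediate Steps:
a(W) = sqrt(-608 + W) (a(W) = sqrt(W - 608) = sqrt(-608 + W))
a(286) + o(-261) = sqrt(-608 + 286) - 432 = sqrt(-322) - 432 = I*sqrt(322) - 432 = -432 + I*sqrt(322)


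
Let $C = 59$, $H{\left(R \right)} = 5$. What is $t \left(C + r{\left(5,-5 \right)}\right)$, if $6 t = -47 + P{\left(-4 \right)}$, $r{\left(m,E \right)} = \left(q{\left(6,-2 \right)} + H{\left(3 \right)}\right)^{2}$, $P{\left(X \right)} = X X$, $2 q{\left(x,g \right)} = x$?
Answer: $- \frac{1271}{2} \approx -635.5$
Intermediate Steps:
$q{\left(x,g \right)} = \frac{x}{2}$
$P{\left(X \right)} = X^{2}$
$r{\left(m,E \right)} = 64$ ($r{\left(m,E \right)} = \left(\frac{1}{2} \cdot 6 + 5\right)^{2} = \left(3 + 5\right)^{2} = 8^{2} = 64$)
$t = - \frac{31}{6}$ ($t = \frac{-47 + \left(-4\right)^{2}}{6} = \frac{-47 + 16}{6} = \frac{1}{6} \left(-31\right) = - \frac{31}{6} \approx -5.1667$)
$t \left(C + r{\left(5,-5 \right)}\right) = - \frac{31 \left(59 + 64\right)}{6} = \left(- \frac{31}{6}\right) 123 = - \frac{1271}{2}$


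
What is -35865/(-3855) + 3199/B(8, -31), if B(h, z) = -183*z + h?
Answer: 14405414/1460017 ≈ 9.8666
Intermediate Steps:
B(h, z) = h - 183*z
-35865/(-3855) + 3199/B(8, -31) = -35865/(-3855) + 3199/(8 - 183*(-31)) = -35865*(-1/3855) + 3199/(8 + 5673) = 2391/257 + 3199/5681 = 14405414/1460017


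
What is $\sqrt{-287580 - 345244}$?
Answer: $2 i \sqrt{158206} \approx 795.5 i$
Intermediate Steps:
$\sqrt{-287580 - 345244} = \sqrt{-632824} = 2 i \sqrt{158206}$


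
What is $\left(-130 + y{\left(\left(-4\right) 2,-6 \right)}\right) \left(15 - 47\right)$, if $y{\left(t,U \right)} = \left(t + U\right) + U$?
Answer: $4800$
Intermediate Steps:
$y{\left(t,U \right)} = t + 2 U$ ($y{\left(t,U \right)} = \left(U + t\right) + U = t + 2 U$)
$\left(-130 + y{\left(\left(-4\right) 2,-6 \right)}\right) \left(15 - 47\right) = \left(-130 + \left(\left(-4\right) 2 + 2 \left(-6\right)\right)\right) \left(15 - 47\right) = \left(-130 - 20\right) \left(15 - 47\right) = \left(-130 - 20\right) \left(-32\right) = \left(-150\right) \left(-32\right) = 4800$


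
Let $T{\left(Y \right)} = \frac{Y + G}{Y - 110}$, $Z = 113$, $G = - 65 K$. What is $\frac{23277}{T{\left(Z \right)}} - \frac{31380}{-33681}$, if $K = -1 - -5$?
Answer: $- \frac{260818339}{550123} \approx -474.11$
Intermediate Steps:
$K = 4$ ($K = -1 + 5 = 4$)
$G = -260$ ($G = \left(-65\right) 4 = -260$)
$T{\left(Y \right)} = \frac{-260 + Y}{-110 + Y}$ ($T{\left(Y \right)} = \frac{Y - 260}{Y - 110} = \frac{-260 + Y}{-110 + Y}$)
$\frac{23277}{T{\left(Z \right)}} - \frac{31380}{-33681} = \frac{23277}{\frac{1}{-110 + 113} \left(-260 + 113\right)} - \frac{31380}{-33681} = \frac{23277}{\frac{1}{3} \left(-147\right)} - - \frac{10460}{11227} = \frac{23277}{\frac{1}{3} \left(-147\right)} + \frac{10460}{11227} = \frac{23277}{-49} + \frac{10460}{11227} = 23277 \left(- \frac{1}{49}\right) + \frac{10460}{11227} = - \frac{23277}{49} + \frac{10460}{11227} = - \frac{260818339}{550123}$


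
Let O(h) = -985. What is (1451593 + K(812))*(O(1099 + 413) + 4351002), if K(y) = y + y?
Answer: 6321518654689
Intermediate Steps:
K(y) = 2*y
(1451593 + K(812))*(O(1099 + 413) + 4351002) = (1451593 + 2*812)*(-985 + 4351002) = (1451593 + 1624)*4350017 = 1453217*4350017 = 6321518654689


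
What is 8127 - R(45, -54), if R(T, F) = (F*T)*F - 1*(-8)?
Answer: -123101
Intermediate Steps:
R(T, F) = 8 + T*F² (R(T, F) = T*F² + 8 = 8 + T*F²)
8127 - R(45, -54) = 8127 - (8 + 45*(-54)²) = 8127 - (8 + 45*2916) = 8127 - (8 + 131220) = 8127 - 1*131228 = 8127 - 131228 = -123101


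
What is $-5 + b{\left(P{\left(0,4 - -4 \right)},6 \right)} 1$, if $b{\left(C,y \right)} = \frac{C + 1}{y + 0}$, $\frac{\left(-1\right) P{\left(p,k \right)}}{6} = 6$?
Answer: $- \frac{65}{6} \approx -10.833$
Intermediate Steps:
$P{\left(p,k \right)} = -36$ ($P{\left(p,k \right)} = \left(-6\right) 6 = -36$)
$b{\left(C,y \right)} = \frac{1 + C}{y}$
$-5 + b{\left(P{\left(0,4 - -4 \right)},6 \right)} 1 = -5 + \frac{1 - 36}{6} \cdot 1 = -5 + \frac{1}{6} \left(-35\right) 1 = -5 - \frac{35}{6} = - \frac{65}{6}$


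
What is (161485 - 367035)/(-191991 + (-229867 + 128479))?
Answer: 205550/293379 ≈ 0.70063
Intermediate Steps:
(161485 - 367035)/(-191991 + (-229867 + 128479)) = -205550/(-191991 - 101388) = -205550/(-293379) = -205550*(-1/293379) = 205550/293379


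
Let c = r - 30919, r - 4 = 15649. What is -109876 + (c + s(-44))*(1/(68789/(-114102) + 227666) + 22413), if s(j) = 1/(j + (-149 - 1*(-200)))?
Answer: -62237043256167674497/181839540001 ≈ -3.4226e+8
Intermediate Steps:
r = 15653 (r = 4 + 15649 = 15653)
s(j) = 1/(51 + j) (s(j) = 1/(j + (-149 + 200)) = 1/(j + 51) = 1/(51 + j))
c = -15266 (c = 15653 - 30919 = -15266)
-109876 + (c + s(-44))*(1/(68789/(-114102) + 227666) + 22413) = -109876 + (-15266 + 1/(51 - 44))*(1/(68789/(-114102) + 227666) + 22413) = -109876 + (-15266 + 1/7)*(1/(68789*(-1/114102) + 227666) + 22413) = -109876 + (-15266 + ⅐)*(1/(-68789/114102 + 227666) + 22413) = -109876 - 106861*(1/(25977077143/114102) + 22413)/7 = -109876 - 106861*(114102/25977077143 + 22413)/7 = -109876 - 106861/7*582224230120161/25977077143 = -109876 - 62217063454870524621/181839540001 = -62237043256167674497/181839540001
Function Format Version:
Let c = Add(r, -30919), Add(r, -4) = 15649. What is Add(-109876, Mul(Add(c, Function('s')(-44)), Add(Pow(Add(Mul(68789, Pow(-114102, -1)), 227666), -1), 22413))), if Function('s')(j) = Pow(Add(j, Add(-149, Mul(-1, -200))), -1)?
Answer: Rational(-62237043256167674497, 181839540001) ≈ -3.4226e+8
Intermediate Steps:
r = 15653 (r = Add(4, 15649) = 15653)
Function('s')(j) = Pow(Add(51, j), -1) (Function('s')(j) = Pow(Add(j, Add(-149, 200)), -1) = Pow(Add(j, 51), -1) = Pow(Add(51, j), -1))
c = -15266 (c = Add(15653, -30919) = -15266)
Add(-109876, Mul(Add(c, Function('s')(-44)), Add(Pow(Add(Mul(68789, Pow(-114102, -1)), 227666), -1), 22413))) = Add(-109876, Mul(Add(-15266, Pow(Add(51, -44), -1)), Add(Pow(Add(Mul(68789, Pow(-114102, -1)), 227666), -1), 22413))) = Add(-109876, Mul(Add(-15266, Pow(7, -1)), Add(Pow(Add(Mul(68789, Rational(-1, 114102)), 227666), -1), 22413))) = Add(-109876, Mul(Add(-15266, Rational(1, 7)), Add(Pow(Add(Rational(-68789, 114102), 227666), -1), 22413))) = Add(-109876, Mul(Rational(-106861, 7), Add(Pow(Rational(25977077143, 114102), -1), 22413))) = Add(-109876, Mul(Rational(-106861, 7), Add(Rational(114102, 25977077143), 22413))) = Add(-109876, Mul(Rational(-106861, 7), Rational(582224230120161, 25977077143))) = Add(-109876, Rational(-62217063454870524621, 181839540001)) = Rational(-62237043256167674497, 181839540001)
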